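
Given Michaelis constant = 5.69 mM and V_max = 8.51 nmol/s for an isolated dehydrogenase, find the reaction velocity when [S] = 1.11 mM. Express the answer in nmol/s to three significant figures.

[S]/(Km+[S]) = 1.11/6.800 = 0.1632, the fractional saturation.
v = 0.1632 × Vmax = 0.1632 × 8.51 = 1.39 nmol/s.

1.39 nmol/s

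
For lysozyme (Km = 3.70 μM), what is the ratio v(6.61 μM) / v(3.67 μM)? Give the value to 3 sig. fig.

1.29

The fractional saturations are [S]/(Km+[S]) = 3.67/7.370 = 0.4980 and 6.61/10.31 = 0.6411.
v₂/v₁ is just their ratio: 0.6411/0.4980 = 1.29.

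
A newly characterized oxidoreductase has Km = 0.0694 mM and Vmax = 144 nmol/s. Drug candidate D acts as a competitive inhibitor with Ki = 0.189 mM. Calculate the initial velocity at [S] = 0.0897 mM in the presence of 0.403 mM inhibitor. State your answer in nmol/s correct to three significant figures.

42.1 nmol/s

α = 1 + [I]/Ki = 1 + 0.403/0.189 = 3.132.
For a competitive inhibitor, Vmax is unchanged and the apparent Km becomes α·Km: Km,app = 0.217 mM, Vmax,app = 144 nmol/s.
v = Vmax,app·[S]/(Km,app + [S]) = 144 × 0.0897/(0.217 + 0.0897) = 42.1 nmol/s.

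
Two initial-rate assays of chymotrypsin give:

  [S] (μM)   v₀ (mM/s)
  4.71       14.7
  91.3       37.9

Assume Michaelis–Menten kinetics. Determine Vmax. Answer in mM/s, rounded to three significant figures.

From v = Vmax[S]/(Km+[S]), each point gives Vmax = v(Km+[S])/[S].
Equating: 14.7(Km+4.71)/4.71 = 37.9(Km+91.3)/91.3.
3.121·Km + 14.7 = 0.4151·Km + 37.9, so (3.121 − 0.4151)·Km = 37.9 − 14.7.
Km = 23.20/2.706 = 8.57 μM; then Vmax = 14.7(8.57+4.71)/4.71 = 41.5 mM/s.

41.5 mM/s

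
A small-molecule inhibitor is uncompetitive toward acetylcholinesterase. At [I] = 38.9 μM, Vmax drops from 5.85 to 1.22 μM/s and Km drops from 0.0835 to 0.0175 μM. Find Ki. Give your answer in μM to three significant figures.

Uncompetitive: Vmax,app = Vmax/α (and Km,app = Km/α) with α = 1 + [I]/Ki.
α = Vmax/Vmax,app = 5.85/1.22 = 4.795.
Since α = 1 + [I]/Ki, [I]/Ki = 4.795 − 1 = 3.795 and Ki = 38.9/3.795 = 10.3 μM.

10.3 μM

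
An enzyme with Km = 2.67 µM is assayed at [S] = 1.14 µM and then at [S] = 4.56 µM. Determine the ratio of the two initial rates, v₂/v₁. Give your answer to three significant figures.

2.11

The fractional saturations are [S]/(Km+[S]) = 1.14/3.810 = 0.2992 and 4.56/7.230 = 0.6307.
v₂/v₁ is just their ratio: 0.6307/0.2992 = 2.11.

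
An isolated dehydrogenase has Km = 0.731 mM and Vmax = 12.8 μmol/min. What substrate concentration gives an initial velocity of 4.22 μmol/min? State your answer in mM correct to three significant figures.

0.360 mM

Rearranging v = Vmax[S]/(Km+[S]) gives [S] = Km·v/(Vmax − v).
[S] = 0.731 × 4.22 / (12.8 − 4.22) = 3.085/8.580 = 0.360 mM.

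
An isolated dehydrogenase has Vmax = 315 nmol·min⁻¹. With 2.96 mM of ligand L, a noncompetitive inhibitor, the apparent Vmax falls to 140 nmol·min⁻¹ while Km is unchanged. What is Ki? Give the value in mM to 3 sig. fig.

2.37 mM

Noncompetitive: Vmax,app = Vmax/α with α = 1 + [I]/Ki.
α = Vmax/Vmax,app = 315/140 = 2.250.
Since α = 1 + [I]/Ki, [I]/Ki = 2.250 − 1 = 1.250 and Ki = 2.96/1.250 = 2.37 mM.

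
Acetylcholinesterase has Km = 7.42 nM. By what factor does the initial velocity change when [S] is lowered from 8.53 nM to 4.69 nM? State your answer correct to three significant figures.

0.724

Since Vmax cancels, v₂/v₁ = [S]₂(Km+[S]₁) / [S]₁(Km+[S]₂).
= 4.69×(7.42+8.53) / (8.53×(7.42+4.69)) = 74.81/103.3 = 0.724.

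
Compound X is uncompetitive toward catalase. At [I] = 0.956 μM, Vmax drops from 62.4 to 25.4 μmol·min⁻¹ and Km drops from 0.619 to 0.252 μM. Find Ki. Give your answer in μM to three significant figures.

0.656 μM

Uncompetitive: Vmax,app = Vmax/α (and Km,app = Km/α) with α = 1 + [I]/Ki.
α = Vmax/Vmax,app = 62.4/25.4 = 2.457.
Ki = [I]/(α − 1) = 0.956/1.457 = 0.656 μM.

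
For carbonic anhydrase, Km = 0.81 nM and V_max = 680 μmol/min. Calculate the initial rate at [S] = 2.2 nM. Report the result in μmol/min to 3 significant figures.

[S]/(Km+[S]) = 2.2/3.010 = 0.7309, the fractional saturation.
v = 0.7309 × Vmax = 0.7309 × 680 = 497 μmol/min.

497 μmol/min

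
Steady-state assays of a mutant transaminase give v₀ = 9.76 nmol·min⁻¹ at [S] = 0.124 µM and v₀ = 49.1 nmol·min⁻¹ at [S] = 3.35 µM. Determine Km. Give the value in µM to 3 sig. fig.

0.614 µM

From v = Vmax[S]/(Km+[S]), each point gives Vmax = v(Km+[S])/[S].
Equating: 9.76(Km+0.124)/0.124 = 49.1(Km+3.35)/3.35.
78.71·Km + 9.76 = 14.66·Km + 49.1, so (78.71 − 14.66)·Km = 49.1 − 9.76.
Km = 39.34/64.05 = 0.614 µM; then Vmax = 9.76(0.614+0.124)/0.124 = 58.1 nmol·min⁻¹.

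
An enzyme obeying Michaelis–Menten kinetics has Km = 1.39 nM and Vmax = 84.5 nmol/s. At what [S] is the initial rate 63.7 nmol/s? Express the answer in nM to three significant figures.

The required fractional saturation is v/Vmax = 63.7/84.5 = 0.7538.
Then [S]/(Km+[S]) = 0.7538 ⇒ [S] = 1.39 × 0.7538/(1 − 0.7538) = 4.26 nM.

4.26 nM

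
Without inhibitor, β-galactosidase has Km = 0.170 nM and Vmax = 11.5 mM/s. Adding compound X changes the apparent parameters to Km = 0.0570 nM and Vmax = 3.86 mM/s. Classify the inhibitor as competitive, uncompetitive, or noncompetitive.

uncompetitive

Both Km and Vmax decrease by the same factor (~2.98-fold) — characteristic of uncompetitive inhibition.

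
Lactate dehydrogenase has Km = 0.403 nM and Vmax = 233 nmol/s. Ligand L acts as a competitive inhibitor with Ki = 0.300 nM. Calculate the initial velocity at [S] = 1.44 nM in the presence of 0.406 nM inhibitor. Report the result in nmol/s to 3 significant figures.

With α = 1 + [I]/Ki = 1 + 0.406/0.300 = 2.353, the competitive rate law is v = Vmax[S] / (αKm + [S]).
v = 233×1.44 / (2.353×0.403 + 1.44) = 335.5/2.388 = 140 nmol/s.

140 nmol/s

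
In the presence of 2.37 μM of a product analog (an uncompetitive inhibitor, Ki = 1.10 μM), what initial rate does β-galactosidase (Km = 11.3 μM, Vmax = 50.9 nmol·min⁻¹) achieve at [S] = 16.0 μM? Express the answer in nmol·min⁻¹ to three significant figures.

With α = 1 + [I]/Ki = 1 + 2.37/1.10 = 3.155, the uncompetitive rate law is v = (Vmax/α)·[S] / (Km/α + [S]).
v = (50.9/3.155)×16.0 / (11.3/3.155 + 16.0) = 258.2/19.58 = 13.2 nmol·min⁻¹.

13.2 nmol·min⁻¹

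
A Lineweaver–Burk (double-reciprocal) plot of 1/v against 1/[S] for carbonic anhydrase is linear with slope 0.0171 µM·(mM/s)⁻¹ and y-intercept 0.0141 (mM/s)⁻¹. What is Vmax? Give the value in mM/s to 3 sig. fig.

70.9 mM/s

The y-intercept of a Lineweaver–Burk plot equals 1/Vmax, so Vmax = 1/0.0141 = 70.9 mM/s.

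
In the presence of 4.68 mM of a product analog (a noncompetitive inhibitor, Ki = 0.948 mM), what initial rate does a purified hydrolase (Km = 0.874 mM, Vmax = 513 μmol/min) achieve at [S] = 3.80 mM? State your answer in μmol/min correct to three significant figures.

70.3 μmol/min

With α = 1 + [I]/Ki = 1 + 4.68/0.948 = 5.937, the noncompetitive rate law is v = (Vmax/α)·[S] / (Km + [S]).
v = (513/5.937)×3.80 / (0.874 + 3.80) = 328.4/4.674 = 70.3 μmol/min.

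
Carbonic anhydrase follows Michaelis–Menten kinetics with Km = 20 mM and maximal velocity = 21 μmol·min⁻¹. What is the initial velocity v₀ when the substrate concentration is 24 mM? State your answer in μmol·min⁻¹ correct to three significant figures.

11.5 μmol·min⁻¹

[S]/(Km+[S]) = 24/44.00 = 0.5455, the fractional saturation.
v = 0.5455 × Vmax = 0.5455 × 21 = 11.5 μmol·min⁻¹.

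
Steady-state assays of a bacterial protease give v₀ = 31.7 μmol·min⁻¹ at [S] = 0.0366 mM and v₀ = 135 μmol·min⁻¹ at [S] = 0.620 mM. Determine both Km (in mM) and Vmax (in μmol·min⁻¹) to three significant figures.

From v = Vmax[S]/(Km+[S]), each point gives Vmax = v(Km+[S])/[S].
Equating: 31.7(Km+0.0366)/0.0366 = 135(Km+0.620)/0.620.
866.1·Km + 31.7 = 217.7·Km + 135, so (866.1 − 217.7)·Km = 135 − 31.7.
Km = 103.3/648.4 = 0.159 mM; then Vmax = 31.7(0.159+0.0366)/0.0366 = 170 μmol·min⁻¹.

Km = 0.159 mM; Vmax = 170 μmol·min⁻¹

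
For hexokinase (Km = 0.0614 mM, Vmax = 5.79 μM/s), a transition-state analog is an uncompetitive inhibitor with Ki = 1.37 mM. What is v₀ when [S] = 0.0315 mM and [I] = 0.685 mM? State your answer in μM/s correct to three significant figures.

α = 1 + [I]/Ki = 1 + 0.685/1.37 = 1.500.
For an uncompetitive inhibitor, both parameters are divided by α, giving Vmax/α and Km/α: Km,app = 0.0409 mM, Vmax,app = 3.86 μM/s.
v = Vmax,app·[S]/(Km,app + [S]) = 3.86 × 0.0315/(0.0409 + 0.0315) = 1.68 μM/s.

1.68 μM/s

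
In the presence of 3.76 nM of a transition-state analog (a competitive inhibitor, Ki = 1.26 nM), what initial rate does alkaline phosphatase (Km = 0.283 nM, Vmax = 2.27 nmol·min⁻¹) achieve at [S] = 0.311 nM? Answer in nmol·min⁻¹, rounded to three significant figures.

α = 1 + [I]/Ki = 1 + 3.76/1.26 = 3.984.
For a competitive inhibitor, Vmax is unchanged and the apparent Km becomes α·Km: Km,app = 1.13 nM, Vmax,app = 2.27 nmol·min⁻¹.
v = Vmax,app·[S]/(Km,app + [S]) = 2.27 × 0.311/(1.13 + 0.311) = 0.491 nmol·min⁻¹.

0.491 nmol·min⁻¹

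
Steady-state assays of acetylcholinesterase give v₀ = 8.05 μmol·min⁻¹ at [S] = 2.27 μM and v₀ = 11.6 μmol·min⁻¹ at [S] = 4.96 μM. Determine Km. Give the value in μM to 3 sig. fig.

2.94 μM

From v = Vmax[S]/(Km+[S]), each point gives Vmax = v(Km+[S])/[S].
Equating: 8.05(Km+2.27)/2.27 = 11.6(Km+4.96)/4.96.
3.546·Km + 8.05 = 2.339·Km + 11.6, so (3.546 − 2.339)·Km = 11.6 − 8.05.
Km = 3.550/1.208 = 2.94 μM; then Vmax = 8.05(2.94+2.27)/2.27 = 18.5 μmol·min⁻¹.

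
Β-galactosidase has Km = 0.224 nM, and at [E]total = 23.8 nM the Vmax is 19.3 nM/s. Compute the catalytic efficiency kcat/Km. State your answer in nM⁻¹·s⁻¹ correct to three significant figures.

kcat = Vmax/[E]total = 19.3/23.8 = 0.811 s⁻¹.
kcat/Km = 0.811/0.224 = 3.62 nM⁻¹·s⁻¹.

3.62 nM⁻¹·s⁻¹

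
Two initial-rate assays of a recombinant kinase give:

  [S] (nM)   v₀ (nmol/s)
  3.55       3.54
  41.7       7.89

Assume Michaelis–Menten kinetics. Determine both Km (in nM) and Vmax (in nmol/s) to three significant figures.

Km = 5.38 nM; Vmax = 8.91 nmol/s

In reciprocal form, 1/v = (Km/Vmax)·(1/[S]) + 1/Vmax. The two points give (1/[S], 1/v) = (0.2817, 0.2825) and (0.02398, 0.1267).
Slope = (0.2825 − 0.1267)/(0.2817 − 0.02398) = 0.6043; intercept = 0.2825 − 0.6043×0.2817 = 0.1123.
Vmax = 1/intercept = 8.91 nmol/s; Km = slope × Vmax = 0.6043 × 8.91 = 5.38 nM.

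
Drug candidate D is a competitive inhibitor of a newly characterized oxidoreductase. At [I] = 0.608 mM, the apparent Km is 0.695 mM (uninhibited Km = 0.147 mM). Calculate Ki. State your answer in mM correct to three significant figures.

0.163 mM

Competitive: Km,app = α·Km with α = 1 + [I]/Ki.
α = Km,app/Km = 0.695/0.147 = 4.728.
Ki = [I]/(α − 1) = 0.608/3.728 = 0.163 mM.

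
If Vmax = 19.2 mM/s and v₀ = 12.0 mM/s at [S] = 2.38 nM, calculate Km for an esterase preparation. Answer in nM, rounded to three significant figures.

1.43 nM

v/Vmax = 12.0/19.2 = 0.6250 = [S]/(Km+[S]).
So Km + [S] = [S]/0.6250 = 3.808 nM, giving Km = 3.808 − 2.38 = 1.43 nM.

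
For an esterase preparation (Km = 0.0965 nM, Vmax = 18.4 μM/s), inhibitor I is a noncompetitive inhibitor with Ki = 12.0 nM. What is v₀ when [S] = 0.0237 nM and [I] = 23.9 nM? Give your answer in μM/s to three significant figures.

α = 1 + [I]/Ki = 1 + 23.9/12.0 = 2.992.
For a noncompetitive inhibitor, Vmax is reduced to Vmax/α while Km is unchanged: Km,app = 0.0965 nM, Vmax,app = 6.15 μM/s.
v = Vmax,app·[S]/(Km,app + [S]) = 6.15 × 0.0237/(0.0965 + 0.0237) = 1.21 μM/s.

1.21 μM/s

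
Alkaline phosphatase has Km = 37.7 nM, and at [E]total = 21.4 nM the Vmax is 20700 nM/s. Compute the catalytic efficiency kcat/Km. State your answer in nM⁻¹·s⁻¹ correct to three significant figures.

kcat = Vmax/[E]total = 20700/21.4 = 967 s⁻¹.
kcat/Km = 967/37.7 = 25.7 nM⁻¹·s⁻¹.

25.7 nM⁻¹·s⁻¹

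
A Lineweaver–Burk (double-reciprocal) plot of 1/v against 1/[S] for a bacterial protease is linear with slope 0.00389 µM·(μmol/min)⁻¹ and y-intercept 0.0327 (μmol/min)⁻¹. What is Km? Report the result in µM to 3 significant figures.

0.119 µM

y-intercept = 1/Vmax ⇒ Vmax = 30.6 μmol/min; slope = Km/Vmax ⇒ Km = slope × Vmax.
Km = 0.00389 × 30.6 = 0.119 µM.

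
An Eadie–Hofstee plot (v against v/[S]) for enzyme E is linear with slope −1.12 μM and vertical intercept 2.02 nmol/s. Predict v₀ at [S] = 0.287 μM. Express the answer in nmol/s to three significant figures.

0.412 nmol/s

In the Eadie–Hofstee form v = Vmax − Km·(v/[S]), the slope is −Km and the intercept is Vmax, so Km = 1.12 μM and Vmax = 2.02 nmol/s.
v = 2.02 × 0.287/(1.12 + 0.287) = 0.412 nmol/s.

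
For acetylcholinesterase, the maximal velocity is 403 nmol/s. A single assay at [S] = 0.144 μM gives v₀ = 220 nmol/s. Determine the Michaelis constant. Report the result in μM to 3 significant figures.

From v = Vmax[S]/(Km+[S]), Km = [S](Vmax − v)/v.
Km = 0.144 × (403 − 220) / 220 = 26.35/220 = 0.120 μM.

0.120 μM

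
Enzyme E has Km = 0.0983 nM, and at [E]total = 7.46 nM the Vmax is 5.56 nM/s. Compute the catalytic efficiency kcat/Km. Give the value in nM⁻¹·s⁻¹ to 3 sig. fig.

kcat = Vmax/[E]total = 5.56/7.46 = 0.745 s⁻¹.
kcat/Km = 0.745/0.0983 = 7.58 nM⁻¹·s⁻¹.

7.58 nM⁻¹·s⁻¹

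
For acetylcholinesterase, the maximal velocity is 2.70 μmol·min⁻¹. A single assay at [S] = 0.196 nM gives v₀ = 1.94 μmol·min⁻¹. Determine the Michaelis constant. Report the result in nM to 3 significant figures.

0.0768 nM

v/Vmax = 1.94/2.70 = 0.7185 = [S]/(Km+[S]).
So Km + [S] = [S]/0.7185 = 0.2728 nM, giving Km = 0.2728 − 0.196 = 0.0768 nM.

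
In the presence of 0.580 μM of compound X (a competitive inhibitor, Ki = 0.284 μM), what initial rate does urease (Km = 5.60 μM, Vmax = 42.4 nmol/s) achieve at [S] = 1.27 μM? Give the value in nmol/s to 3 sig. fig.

2.94 nmol/s

α = 1 + [I]/Ki = 1 + 0.580/0.284 = 3.042.
For a competitive inhibitor, Vmax is unchanged and the apparent Km becomes α·Km: Km,app = 17.0 μM, Vmax,app = 42.4 nmol/s.
v = Vmax,app·[S]/(Km,app + [S]) = 42.4 × 1.27/(17.0 + 1.27) = 2.94 nmol/s.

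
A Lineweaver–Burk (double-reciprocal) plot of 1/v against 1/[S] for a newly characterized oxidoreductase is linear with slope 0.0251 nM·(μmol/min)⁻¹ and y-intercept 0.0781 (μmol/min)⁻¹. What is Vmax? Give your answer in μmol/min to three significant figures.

12.8 μmol/min

The y-intercept of a Lineweaver–Burk plot equals 1/Vmax, so Vmax = 1/0.0781 = 12.8 μmol/min.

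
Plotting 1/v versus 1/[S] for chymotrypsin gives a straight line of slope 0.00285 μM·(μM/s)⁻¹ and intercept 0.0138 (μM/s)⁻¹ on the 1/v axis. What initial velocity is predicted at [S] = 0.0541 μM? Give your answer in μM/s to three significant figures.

15.0 μM/s

The y-intercept is 1/Vmax, so Vmax = 1/0.0138 = 72.5 μM/s.
The slope is Km/Vmax, so Km = 0.00285 × 72.5 = 0.207 μM.
Then v = 72.5 × 0.0541/(0.207 + 0.0541) = 15.0 μM/s.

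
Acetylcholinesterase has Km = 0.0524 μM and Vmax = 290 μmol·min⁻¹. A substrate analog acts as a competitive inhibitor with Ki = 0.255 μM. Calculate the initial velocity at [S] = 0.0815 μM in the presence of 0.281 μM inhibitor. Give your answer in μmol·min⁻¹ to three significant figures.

123 μmol·min⁻¹

α = 1 + [I]/Ki = 1 + 0.281/0.255 = 2.102.
For a competitive inhibitor, Vmax is unchanged and the apparent Km becomes α·Km: Km,app = 0.110 μM, Vmax,app = 290 μmol·min⁻¹.
v = Vmax,app·[S]/(Km,app + [S]) = 290 × 0.0815/(0.110 + 0.0815) = 123 μmol·min⁻¹.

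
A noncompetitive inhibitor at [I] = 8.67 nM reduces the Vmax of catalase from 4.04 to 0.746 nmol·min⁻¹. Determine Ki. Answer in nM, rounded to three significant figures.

1.96 nM

Noncompetitive: Vmax,app = Vmax/α with α = 1 + [I]/Ki.
α = Vmax/Vmax,app = 4.04/0.746 = 5.416.
Since α = 1 + [I]/Ki, [I]/Ki = 5.416 − 1 = 4.416 and Ki = 8.67/4.416 = 1.96 nM.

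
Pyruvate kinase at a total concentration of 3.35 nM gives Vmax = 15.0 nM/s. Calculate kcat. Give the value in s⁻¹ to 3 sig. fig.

4.48 s⁻¹

kcat = Vmax/[E]total = 15.0 nM/s / 3.35 nM = 4.48 s⁻¹.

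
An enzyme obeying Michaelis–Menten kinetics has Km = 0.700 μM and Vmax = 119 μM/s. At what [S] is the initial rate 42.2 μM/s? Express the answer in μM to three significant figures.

0.385 μM

Rearranging v = Vmax[S]/(Km+[S]) gives [S] = Km·v/(Vmax − v).
[S] = 0.700 × 42.2 / (119 − 42.2) = 29.54/76.80 = 0.385 μM.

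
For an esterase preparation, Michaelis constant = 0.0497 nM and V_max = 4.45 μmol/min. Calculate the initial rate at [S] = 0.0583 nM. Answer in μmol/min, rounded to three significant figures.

[S]/(Km+[S]) = 0.0583/0.1080 = 0.5398, the fractional saturation.
v = 0.5398 × Vmax = 0.5398 × 4.45 = 2.40 μmol/min.

2.40 μmol/min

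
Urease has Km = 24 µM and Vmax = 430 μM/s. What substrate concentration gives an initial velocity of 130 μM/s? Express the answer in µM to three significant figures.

The required fractional saturation is v/Vmax = 130/430 = 0.3023.
Then [S]/(Km+[S]) = 0.3023 ⇒ [S] = 24 × 0.3023/(1 − 0.3023) = 10.4 µM.

10.4 µM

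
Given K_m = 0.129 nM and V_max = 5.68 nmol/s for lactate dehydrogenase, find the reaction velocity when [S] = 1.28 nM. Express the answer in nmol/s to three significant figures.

5.16 nmol/s

[S]/(Km+[S]) = 1.28/1.409 = 0.9084, the fractional saturation.
v = 0.9084 × Vmax = 0.9084 × 5.68 = 5.16 nmol/s.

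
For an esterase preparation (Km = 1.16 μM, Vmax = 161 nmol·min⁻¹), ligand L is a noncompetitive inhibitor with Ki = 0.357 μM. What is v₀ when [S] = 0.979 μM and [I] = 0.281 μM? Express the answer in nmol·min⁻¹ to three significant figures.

With α = 1 + [I]/Ki = 1 + 0.281/0.357 = 1.787, the noncompetitive rate law is v = (Vmax/α)·[S] / (Km + [S]).
v = (161/1.787)×0.979 / (1.16 + 0.979) = 88.20/2.139 = 41.2 nmol·min⁻¹.

41.2 nmol·min⁻¹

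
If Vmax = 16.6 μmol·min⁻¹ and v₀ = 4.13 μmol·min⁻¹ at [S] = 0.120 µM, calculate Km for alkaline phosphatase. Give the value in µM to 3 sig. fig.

v/Vmax = 4.13/16.6 = 0.2488 = [S]/(Km+[S]).
So Km + [S] = [S]/0.2488 = 0.4823 µM, giving Km = 0.4823 − 0.120 = 0.362 µM.

0.362 µM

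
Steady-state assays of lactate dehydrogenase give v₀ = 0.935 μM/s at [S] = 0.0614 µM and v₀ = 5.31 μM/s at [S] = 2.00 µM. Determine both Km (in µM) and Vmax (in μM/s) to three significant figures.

In reciprocal form, 1/v = (Km/Vmax)·(1/[S]) + 1/Vmax. The two points give (1/[S], 1/v) = (16.29, 1.070) and (0.5000, 0.1883).
Slope = (1.070 − 0.1883)/(16.29 − 0.5000) = 0.05582; intercept = 1.070 − 0.05582×16.29 = 0.1604.
Vmax = 1/intercept = 6.23 μM/s; Km = slope × Vmax = 0.05582 × 6.23 = 0.348 µM.

Km = 0.348 µM; Vmax = 6.23 μM/s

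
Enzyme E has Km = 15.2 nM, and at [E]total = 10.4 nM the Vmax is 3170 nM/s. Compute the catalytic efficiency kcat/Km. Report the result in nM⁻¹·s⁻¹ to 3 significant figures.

kcat = Vmax/[E]total = 3170/10.4 = 305 s⁻¹.
kcat/Km = 305/15.2 = 20.1 nM⁻¹·s⁻¹.

20.1 nM⁻¹·s⁻¹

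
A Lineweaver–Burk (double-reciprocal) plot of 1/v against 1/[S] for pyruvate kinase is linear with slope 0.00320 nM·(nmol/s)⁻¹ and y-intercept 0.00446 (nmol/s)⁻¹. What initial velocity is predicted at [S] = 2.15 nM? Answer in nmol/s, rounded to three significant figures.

168 nmol/s

The y-intercept is 1/Vmax, so Vmax = 1/0.00446 = 224 nmol/s.
The slope is Km/Vmax, so Km = 0.00320 × 224 = 0.717 nM.
Then v = 224 × 2.15/(0.717 + 2.15) = 168 nmol/s.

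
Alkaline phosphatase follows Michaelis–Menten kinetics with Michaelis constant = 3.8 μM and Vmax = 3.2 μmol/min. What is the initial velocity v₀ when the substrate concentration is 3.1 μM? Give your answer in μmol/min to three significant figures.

1.44 μmol/min

[S]/(Km+[S]) = 3.1/6.900 = 0.4493, the fractional saturation.
v = 0.4493 × Vmax = 0.4493 × 3.2 = 1.44 μmol/min.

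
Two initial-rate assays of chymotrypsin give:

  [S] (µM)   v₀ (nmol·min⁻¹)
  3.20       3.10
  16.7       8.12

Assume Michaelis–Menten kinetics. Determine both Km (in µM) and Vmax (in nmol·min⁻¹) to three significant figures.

From v = Vmax[S]/(Km+[S]), each point gives Vmax = v(Km+[S])/[S].
Equating: 3.10(Km+3.20)/3.20 = 8.12(Km+16.7)/16.7.
0.9688·Km + 3.10 = 0.4862·Km + 8.12, so (0.9688 − 0.4862)·Km = 8.12 − 3.10.
Km = 5.020/0.4825 = 10.4 µM; then Vmax = 3.10(10.4+3.20)/3.20 = 13.2 nmol·min⁻¹.

Km = 10.4 µM; Vmax = 13.2 nmol·min⁻¹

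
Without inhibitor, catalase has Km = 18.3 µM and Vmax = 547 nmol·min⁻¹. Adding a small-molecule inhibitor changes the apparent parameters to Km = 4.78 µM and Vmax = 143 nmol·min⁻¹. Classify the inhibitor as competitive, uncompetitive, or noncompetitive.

uncompetitive

Both Km and Vmax decrease by the same factor (~3.83-fold) — characteristic of uncompetitive inhibition.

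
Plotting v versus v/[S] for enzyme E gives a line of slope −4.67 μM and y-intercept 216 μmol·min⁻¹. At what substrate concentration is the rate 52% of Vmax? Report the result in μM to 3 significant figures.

5.06 μM

The Eadie–Hofstee slope gives Km = 4.67 μM (slope = −Km).
v/Vmax = [S]/(Km+[S]) = 0.52 ⇒ [S] = Km·0.52/(1−0.52) = 4.67 × 1.083 = 5.06 μM.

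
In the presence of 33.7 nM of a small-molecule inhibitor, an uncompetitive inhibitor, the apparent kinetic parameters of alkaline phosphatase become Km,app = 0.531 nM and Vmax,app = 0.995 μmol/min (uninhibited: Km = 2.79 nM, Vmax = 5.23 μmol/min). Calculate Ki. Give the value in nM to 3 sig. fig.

Uncompetitive: Vmax,app = Vmax/α (and Km,app = Km/α) with α = 1 + [I]/Ki.
α = Vmax/Vmax,app = 5.23/0.995 = 5.256.
Since α = 1 + [I]/Ki, [I]/Ki = 5.256 − 1 = 4.256 and Ki = 33.7/4.256 = 7.92 nM.

7.92 nM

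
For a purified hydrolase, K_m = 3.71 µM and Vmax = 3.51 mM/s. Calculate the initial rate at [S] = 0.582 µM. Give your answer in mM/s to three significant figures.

[S]/(Km+[S]) = 0.582/4.292 = 0.1356, the fractional saturation.
v = 0.1356 × Vmax = 0.1356 × 3.51 = 0.476 mM/s.

0.476 mM/s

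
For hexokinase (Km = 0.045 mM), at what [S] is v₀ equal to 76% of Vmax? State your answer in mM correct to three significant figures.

0.143 mM

v/Vmax = [S]/(Km+[S]) = 0.76, so [S] = Km·0.76/(1 − 0.76) = 0.045 × 3.167.
[S] = 0.143 mM.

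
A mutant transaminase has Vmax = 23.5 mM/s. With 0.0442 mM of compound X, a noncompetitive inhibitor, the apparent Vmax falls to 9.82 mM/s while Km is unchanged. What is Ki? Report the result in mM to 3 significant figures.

Noncompetitive: Vmax,app = Vmax/α with α = 1 + [I]/Ki.
α = Vmax/Vmax,app = 23.5/9.82 = 2.393.
Since α = 1 + [I]/Ki, [I]/Ki = 2.393 − 1 = 1.393 and Ki = 0.0442/1.393 = 0.0317 mM.

0.0317 mM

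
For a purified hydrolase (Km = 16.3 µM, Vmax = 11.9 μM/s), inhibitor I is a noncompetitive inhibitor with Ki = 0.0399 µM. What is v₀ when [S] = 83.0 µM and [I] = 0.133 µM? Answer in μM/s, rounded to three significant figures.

2.30 μM/s

With α = 1 + [I]/Ki = 1 + 0.133/0.0399 = 4.333, the noncompetitive rate law is v = (Vmax/α)·[S] / (Km + [S]).
v = (11.9/4.333)×83.0 / (16.3 + 83.0) = 227.9/99.30 = 2.30 μM/s.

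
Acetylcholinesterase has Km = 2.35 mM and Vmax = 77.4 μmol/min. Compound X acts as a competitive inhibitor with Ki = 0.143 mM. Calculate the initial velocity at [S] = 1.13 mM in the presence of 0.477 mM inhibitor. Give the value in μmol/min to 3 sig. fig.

7.73 μmol/min

With α = 1 + [I]/Ki = 1 + 0.477/0.143 = 4.336, the competitive rate law is v = Vmax[S] / (αKm + [S]).
v = 77.4×1.13 / (4.336×2.35 + 1.13) = 87.46/11.32 = 7.73 μmol/min.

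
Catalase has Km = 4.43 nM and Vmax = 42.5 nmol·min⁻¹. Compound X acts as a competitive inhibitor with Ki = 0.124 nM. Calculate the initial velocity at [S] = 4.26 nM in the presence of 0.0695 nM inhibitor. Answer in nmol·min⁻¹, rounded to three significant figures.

With α = 1 + [I]/Ki = 1 + 0.0695/0.124 = 1.560, the competitive rate law is v = Vmax[S] / (αKm + [S]).
v = 42.5×4.26 / (1.560×4.43 + 4.26) = 181.0/11.17 = 16.2 nmol·min⁻¹.

16.2 nmol·min⁻¹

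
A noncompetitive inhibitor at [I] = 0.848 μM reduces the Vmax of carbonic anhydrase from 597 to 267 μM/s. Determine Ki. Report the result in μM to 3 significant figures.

Noncompetitive: Vmax,app = Vmax/α with α = 1 + [I]/Ki.
α = Vmax/Vmax,app = 597/267 = 2.236.
Ki = [I]/(α − 1) = 0.848/1.236 = 0.686 μM.

0.686 μM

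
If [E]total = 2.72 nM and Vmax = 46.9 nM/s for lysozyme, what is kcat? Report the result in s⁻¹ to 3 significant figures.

17.2 s⁻¹

kcat = Vmax/[E]total = 46.9 nM/s / 2.72 nM = 17.2 s⁻¹.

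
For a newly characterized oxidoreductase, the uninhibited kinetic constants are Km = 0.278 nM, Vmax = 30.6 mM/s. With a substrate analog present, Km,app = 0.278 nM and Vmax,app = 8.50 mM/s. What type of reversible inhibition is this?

noncompetitive

Vmax decreases (30.6 → 8.50 mM/s) while Km is unchanged — pure noncompetitive inhibition.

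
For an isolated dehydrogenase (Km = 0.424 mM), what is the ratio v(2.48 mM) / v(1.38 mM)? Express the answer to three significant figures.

1.12

Since Vmax cancels, v₂/v₁ = [S]₂(Km+[S]₁) / [S]₁(Km+[S]₂).
= 2.48×(0.424+1.38) / (1.38×(0.424+2.48)) = 4.474/4.008 = 1.12.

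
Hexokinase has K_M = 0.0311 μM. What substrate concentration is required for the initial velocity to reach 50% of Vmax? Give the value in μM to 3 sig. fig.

0.0311 μM

v/Vmax = [S]/(Km+[S]) = 0.5, so [S] = Km·0.5/(1 − 0.5) = 0.0311 × 1.000.
[S] = 0.0311 μM.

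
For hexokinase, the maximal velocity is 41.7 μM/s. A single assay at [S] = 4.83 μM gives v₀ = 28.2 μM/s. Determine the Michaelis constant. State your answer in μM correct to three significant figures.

From v = Vmax[S]/(Km+[S]), Km = [S](Vmax − v)/v.
Km = 4.83 × (41.7 − 28.2) / 28.2 = 65.21/28.2 = 2.31 μM.

2.31 μM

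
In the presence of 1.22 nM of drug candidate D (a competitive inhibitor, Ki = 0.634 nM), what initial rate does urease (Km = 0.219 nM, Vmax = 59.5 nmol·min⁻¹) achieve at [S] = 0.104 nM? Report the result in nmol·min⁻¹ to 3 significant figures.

8.31 nmol·min⁻¹

α = 1 + [I]/Ki = 1 + 1.22/0.634 = 2.924.
For a competitive inhibitor, Vmax is unchanged and the apparent Km becomes α·Km: Km,app = 0.640 nM, Vmax,app = 59.5 nmol·min⁻¹.
v = Vmax,app·[S]/(Km,app + [S]) = 59.5 × 0.104/(0.640 + 0.104) = 8.31 nmol·min⁻¹.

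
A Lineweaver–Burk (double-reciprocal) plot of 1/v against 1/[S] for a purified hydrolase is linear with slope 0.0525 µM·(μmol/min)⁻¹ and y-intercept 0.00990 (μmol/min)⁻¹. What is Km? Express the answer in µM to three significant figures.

y-intercept = 1/Vmax ⇒ Vmax = 101 μmol/min; slope = Km/Vmax ⇒ Km = slope × Vmax.
Km = 0.0525 × 101 = 5.30 µM.

5.30 µM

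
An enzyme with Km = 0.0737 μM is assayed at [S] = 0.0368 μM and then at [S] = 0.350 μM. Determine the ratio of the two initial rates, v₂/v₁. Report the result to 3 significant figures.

2.48

The fractional saturations are [S]/(Km+[S]) = 0.0368/0.1105 = 0.3330 and 0.350/0.4237 = 0.8261.
v₂/v₁ is just their ratio: 0.8261/0.3330 = 2.48.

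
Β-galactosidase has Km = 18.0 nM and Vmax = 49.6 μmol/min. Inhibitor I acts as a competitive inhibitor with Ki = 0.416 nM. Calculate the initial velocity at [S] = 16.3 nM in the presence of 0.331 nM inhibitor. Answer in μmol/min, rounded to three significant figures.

α = 1 + [I]/Ki = 1 + 0.331/0.416 = 1.796.
For a competitive inhibitor, Vmax is unchanged and the apparent Km becomes α·Km: Km,app = 32.3 nM, Vmax,app = 49.6 μmol/min.
v = Vmax,app·[S]/(Km,app + [S]) = 49.6 × 16.3/(32.3 + 16.3) = 16.6 μmol/min.

16.6 μmol/min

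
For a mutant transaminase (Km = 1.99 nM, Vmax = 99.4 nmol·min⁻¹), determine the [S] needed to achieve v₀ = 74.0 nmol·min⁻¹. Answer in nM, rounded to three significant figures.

5.80 nM

The required fractional saturation is v/Vmax = 74.0/99.4 = 0.7445.
Then [S]/(Km+[S]) = 0.7445 ⇒ [S] = 1.99 × 0.7445/(1 − 0.7445) = 5.80 nM.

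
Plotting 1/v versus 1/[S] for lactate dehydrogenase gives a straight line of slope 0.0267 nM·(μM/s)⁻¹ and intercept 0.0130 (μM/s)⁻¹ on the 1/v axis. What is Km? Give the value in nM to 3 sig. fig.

2.05 nM

y-intercept = 1/Vmax ⇒ Vmax = 76.9 μM/s; slope = Km/Vmax ⇒ Km = slope × Vmax.
Km = 0.0267 × 76.9 = 2.05 nM.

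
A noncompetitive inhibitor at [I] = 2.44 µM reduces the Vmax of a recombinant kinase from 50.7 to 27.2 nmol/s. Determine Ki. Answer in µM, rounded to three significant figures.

2.82 µM

Noncompetitive: Vmax,app = Vmax/α with α = 1 + [I]/Ki.
α = Vmax/Vmax,app = 50.7/27.2 = 1.864.
Since α = 1 + [I]/Ki, [I]/Ki = 1.864 − 1 = 0.8640 and Ki = 2.44/0.8640 = 2.82 µM.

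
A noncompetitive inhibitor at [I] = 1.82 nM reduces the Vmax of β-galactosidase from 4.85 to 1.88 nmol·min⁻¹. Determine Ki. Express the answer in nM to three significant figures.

Noncompetitive: Vmax,app = Vmax/α with α = 1 + [I]/Ki.
α = Vmax/Vmax,app = 4.85/1.88 = 2.580.
Ki = [I]/(α − 1) = 1.82/1.580 = 1.15 nM.

1.15 nM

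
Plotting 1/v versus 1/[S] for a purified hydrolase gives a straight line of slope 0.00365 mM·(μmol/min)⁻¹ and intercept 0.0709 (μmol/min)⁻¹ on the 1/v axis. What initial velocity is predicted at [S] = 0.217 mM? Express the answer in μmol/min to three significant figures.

The y-intercept is 1/Vmax, so Vmax = 1/0.0709 = 14.1 μmol/min.
The slope is Km/Vmax, so Km = 0.00365 × 14.1 = 0.0515 mM.
Then v = 14.1 × 0.217/(0.0515 + 0.217) = 11.4 μmol/min.

11.4 μmol/min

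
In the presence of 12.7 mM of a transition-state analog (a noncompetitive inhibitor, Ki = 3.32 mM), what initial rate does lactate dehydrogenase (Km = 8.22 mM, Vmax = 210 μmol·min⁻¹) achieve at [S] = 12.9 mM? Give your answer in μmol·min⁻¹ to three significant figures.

26.6 μmol·min⁻¹

α = 1 + [I]/Ki = 1 + 12.7/3.32 = 4.825.
For a noncompetitive inhibitor, Vmax is reduced to Vmax/α while Km is unchanged: Km,app = 8.22 mM, Vmax,app = 43.5 μmol·min⁻¹.
v = Vmax,app·[S]/(Km,app + [S]) = 43.5 × 12.9/(8.22 + 12.9) = 26.6 μmol·min⁻¹.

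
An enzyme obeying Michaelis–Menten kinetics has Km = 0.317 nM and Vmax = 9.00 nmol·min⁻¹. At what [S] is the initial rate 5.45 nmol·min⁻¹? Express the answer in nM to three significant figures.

The required fractional saturation is v/Vmax = 5.45/9.00 = 0.6056.
Then [S]/(Km+[S]) = 0.6056 ⇒ [S] = 0.317 × 0.6056/(1 − 0.6056) = 0.487 nM.

0.487 nM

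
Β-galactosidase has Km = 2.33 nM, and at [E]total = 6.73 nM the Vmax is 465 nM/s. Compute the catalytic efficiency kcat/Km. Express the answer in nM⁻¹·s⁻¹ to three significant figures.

29.7 nM⁻¹·s⁻¹

kcat = Vmax/[E]total = 465/6.73 = 69.1 s⁻¹.
kcat/Km = 69.1/2.33 = 29.7 nM⁻¹·s⁻¹.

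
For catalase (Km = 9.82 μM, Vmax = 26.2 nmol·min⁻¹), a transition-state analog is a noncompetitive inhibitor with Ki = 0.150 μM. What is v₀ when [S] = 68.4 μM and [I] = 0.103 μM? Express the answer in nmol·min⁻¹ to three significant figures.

13.6 nmol·min⁻¹

α = 1 + [I]/Ki = 1 + 0.103/0.150 = 1.687.
For a noncompetitive inhibitor, Vmax is reduced to Vmax/α while Km is unchanged: Km,app = 9.82 μM, Vmax,app = 15.5 nmol·min⁻¹.
v = Vmax,app·[S]/(Km,app + [S]) = 15.5 × 68.4/(9.82 + 68.4) = 13.6 nmol·min⁻¹.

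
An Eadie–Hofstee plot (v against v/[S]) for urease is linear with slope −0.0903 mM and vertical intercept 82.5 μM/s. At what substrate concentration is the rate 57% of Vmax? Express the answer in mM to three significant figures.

0.120 mM

The Eadie–Hofstee slope gives Km = 0.0903 mM (slope = −Km).
v/Vmax = [S]/(Km+[S]) = 0.57 ⇒ [S] = Km·0.57/(1−0.57) = 0.0903 × 1.326 = 0.120 mM.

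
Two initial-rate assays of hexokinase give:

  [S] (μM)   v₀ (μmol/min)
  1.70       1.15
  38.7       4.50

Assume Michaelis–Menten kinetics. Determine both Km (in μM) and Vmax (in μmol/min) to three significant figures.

From v = Vmax[S]/(Km+[S]), each point gives Vmax = v(Km+[S])/[S].
Equating: 1.15(Km+1.70)/1.70 = 4.50(Km+38.7)/38.7.
0.6765·Km + 1.15 = 0.1163·Km + 4.50, so (0.6765 − 0.1163)·Km = 4.50 − 1.15.
Km = 3.350/0.5602 = 5.98 μM; then Vmax = 1.15(5.98+1.70)/1.70 = 5.20 μmol/min.

Km = 5.98 μM; Vmax = 5.20 μmol/min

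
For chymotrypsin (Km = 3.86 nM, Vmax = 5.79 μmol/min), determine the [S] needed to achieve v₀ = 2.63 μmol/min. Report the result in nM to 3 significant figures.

3.21 nM

The required fractional saturation is v/Vmax = 2.63/5.79 = 0.4542.
Then [S]/(Km+[S]) = 0.4542 ⇒ [S] = 3.86 × 0.4542/(1 − 0.4542) = 3.21 nM.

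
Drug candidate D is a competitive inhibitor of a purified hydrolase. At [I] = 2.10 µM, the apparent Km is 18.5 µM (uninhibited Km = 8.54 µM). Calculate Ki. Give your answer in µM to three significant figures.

Competitive: Km,app = α·Km with α = 1 + [I]/Ki.
α = Km,app/Km = 18.5/8.54 = 2.166.
Ki = [I]/(α − 1) = 2.10/1.166 = 1.80 µM.

1.80 µM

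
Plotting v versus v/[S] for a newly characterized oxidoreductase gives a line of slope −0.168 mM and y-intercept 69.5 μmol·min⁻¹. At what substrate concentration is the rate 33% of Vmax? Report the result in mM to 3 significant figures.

The Eadie–Hofstee slope gives Km = 0.168 mM (slope = −Km).
v/Vmax = [S]/(Km+[S]) = 0.33 ⇒ [S] = Km·0.33/(1−0.33) = 0.168 × 0.4925 = 0.0827 mM.

0.0827 mM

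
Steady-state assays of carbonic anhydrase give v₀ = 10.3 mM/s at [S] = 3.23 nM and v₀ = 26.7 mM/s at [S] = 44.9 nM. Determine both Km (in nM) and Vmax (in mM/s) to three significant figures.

Km = 6.32 nM; Vmax = 30.5 mM/s

From v = Vmax[S]/(Km+[S]), each point gives Vmax = v(Km+[S])/[S].
Equating: 10.3(Km+3.23)/3.23 = 26.7(Km+44.9)/44.9.
3.189·Km + 10.3 = 0.5947·Km + 26.7, so (3.189 − 0.5947)·Km = 26.7 − 10.3.
Km = 16.40/2.594 = 6.32 nM; then Vmax = 10.3(6.32+3.23)/3.23 = 30.5 mM/s.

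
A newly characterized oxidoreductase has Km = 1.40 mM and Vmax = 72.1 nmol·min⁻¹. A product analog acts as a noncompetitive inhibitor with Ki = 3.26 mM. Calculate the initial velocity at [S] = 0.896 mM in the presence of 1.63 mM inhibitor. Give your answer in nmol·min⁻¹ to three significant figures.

With α = 1 + [I]/Ki = 1 + 1.63/3.26 = 1.500, the noncompetitive rate law is v = (Vmax/α)·[S] / (Km + [S]).
v = (72.1/1.500)×0.896 / (1.40 + 0.896) = 43.07/2.296 = 18.8 nmol·min⁻¹.

18.8 nmol·min⁻¹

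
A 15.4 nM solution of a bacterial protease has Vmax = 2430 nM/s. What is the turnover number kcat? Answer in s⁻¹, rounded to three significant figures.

kcat = Vmax/[E]total = 2430 nM/s / 15.4 nM = 158 s⁻¹.

158 s⁻¹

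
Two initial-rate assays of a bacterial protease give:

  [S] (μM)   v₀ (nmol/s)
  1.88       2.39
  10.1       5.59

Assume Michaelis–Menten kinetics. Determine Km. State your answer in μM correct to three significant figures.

4.46 μM

In reciprocal form, 1/v = (Km/Vmax)·(1/[S]) + 1/Vmax. The two points give (1/[S], 1/v) = (0.5319, 0.4184) and (0.09901, 0.1789).
Slope = (0.4184 − 0.1789)/(0.5319 − 0.09901) = 0.5533; intercept = 0.4184 − 0.5533×0.5319 = 0.1241.
Vmax = 1/intercept = 8.06 nmol/s; Km = slope × Vmax = 0.5533 × 8.06 = 4.46 μM.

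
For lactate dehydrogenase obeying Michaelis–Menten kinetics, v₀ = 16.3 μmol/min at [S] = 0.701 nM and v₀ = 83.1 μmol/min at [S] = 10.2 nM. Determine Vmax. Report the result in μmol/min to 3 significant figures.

From v = Vmax[S]/(Km+[S]), each point gives Vmax = v(Km+[S])/[S].
Equating: 16.3(Km+0.701)/0.701 = 83.1(Km+10.2)/10.2.
23.25·Km + 16.3 = 8.147·Km + 83.1, so (23.25 − 8.147)·Km = 83.1 − 16.3.
Km = 66.80/15.11 = 4.42 nM; then Vmax = 16.3(4.42+0.701)/0.701 = 119 μmol/min.

119 μmol/min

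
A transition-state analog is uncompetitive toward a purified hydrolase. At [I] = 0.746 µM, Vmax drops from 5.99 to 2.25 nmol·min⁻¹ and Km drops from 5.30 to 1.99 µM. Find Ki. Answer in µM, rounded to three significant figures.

Uncompetitive: Vmax,app = Vmax/α (and Km,app = Km/α) with α = 1 + [I]/Ki.
α = Vmax/Vmax,app = 5.99/2.25 = 2.662.
Ki = [I]/(α − 1) = 0.746/1.662 = 0.449 µM.

0.449 µM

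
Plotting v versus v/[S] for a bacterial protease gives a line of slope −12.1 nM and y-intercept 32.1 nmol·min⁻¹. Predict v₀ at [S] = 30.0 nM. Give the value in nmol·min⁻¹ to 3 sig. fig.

22.9 nmol·min⁻¹

In the Eadie–Hofstee form v = Vmax − Km·(v/[S]), the slope is −Km and the intercept is Vmax, so Km = 12.1 nM and Vmax = 32.1 nmol·min⁻¹.
v = 32.1 × 30.0/(12.1 + 30.0) = 22.9 nmol·min⁻¹.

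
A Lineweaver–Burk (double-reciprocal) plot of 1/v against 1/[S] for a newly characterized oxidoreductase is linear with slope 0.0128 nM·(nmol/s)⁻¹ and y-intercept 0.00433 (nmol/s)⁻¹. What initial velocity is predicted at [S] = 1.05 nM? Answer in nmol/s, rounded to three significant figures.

60.5 nmol/s

The y-intercept is 1/Vmax, so Vmax = 1/0.00433 = 231 nmol/s.
The slope is Km/Vmax, so Km = 0.0128 × 231 = 2.96 nM.
Then v = 231 × 1.05/(2.96 + 1.05) = 60.5 nmol/s.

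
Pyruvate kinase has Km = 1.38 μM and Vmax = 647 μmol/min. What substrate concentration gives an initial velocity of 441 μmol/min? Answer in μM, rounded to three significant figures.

2.95 μM

Rearranging v = Vmax[S]/(Km+[S]) gives [S] = Km·v/(Vmax − v).
[S] = 1.38 × 441 / (647 − 441) = 608.6/206.0 = 2.95 μM.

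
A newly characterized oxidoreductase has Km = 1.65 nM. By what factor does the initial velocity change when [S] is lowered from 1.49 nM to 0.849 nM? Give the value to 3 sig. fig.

0.716

The fractional saturations are [S]/(Km+[S]) = 1.49/3.140 = 0.4745 and 0.849/2.499 = 0.3397.
v₂/v₁ is just their ratio: 0.3397/0.4745 = 0.716.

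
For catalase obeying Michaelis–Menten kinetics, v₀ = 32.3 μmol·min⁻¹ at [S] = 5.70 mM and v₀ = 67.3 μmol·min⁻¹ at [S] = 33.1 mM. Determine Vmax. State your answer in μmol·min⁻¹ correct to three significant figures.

In reciprocal form, 1/v = (Km/Vmax)·(1/[S]) + 1/Vmax. The two points give (1/[S], 1/v) = (0.1754, 0.03096) and (0.03021, 0.01486).
Slope = (0.03096 − 0.01486)/(0.1754 − 0.03021) = 0.1109; intercept = 0.03096 − 0.1109×0.1754 = 0.01151.
Vmax = 1/intercept = 86.9 μmol·min⁻¹; Km = slope × Vmax = 0.1109 × 86.9 = 9.63 mM.

86.9 μmol·min⁻¹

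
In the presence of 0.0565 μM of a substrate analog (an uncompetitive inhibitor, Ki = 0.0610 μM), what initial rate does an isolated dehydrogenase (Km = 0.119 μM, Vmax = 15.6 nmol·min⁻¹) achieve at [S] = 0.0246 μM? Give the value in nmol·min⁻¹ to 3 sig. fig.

2.31 nmol·min⁻¹

α = 1 + [I]/Ki = 1 + 0.0565/0.0610 = 1.926.
For an uncompetitive inhibitor, both parameters are divided by α, giving Vmax/α and Km/α: Km,app = 0.0618 μM, Vmax,app = 8.10 nmol·min⁻¹.
v = Vmax,app·[S]/(Km,app + [S]) = 8.10 × 0.0246/(0.0618 + 0.0246) = 2.31 nmol·min⁻¹.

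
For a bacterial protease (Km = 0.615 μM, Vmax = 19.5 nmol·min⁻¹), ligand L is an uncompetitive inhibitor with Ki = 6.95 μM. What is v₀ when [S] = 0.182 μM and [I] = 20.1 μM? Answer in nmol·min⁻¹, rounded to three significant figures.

α = 1 + [I]/Ki = 1 + 20.1/6.95 = 3.892.
For an uncompetitive inhibitor, both parameters are divided by α, giving Vmax/α and Km/α: Km,app = 0.158 μM, Vmax,app = 5.01 nmol·min⁻¹.
v = Vmax,app·[S]/(Km,app + [S]) = 5.01 × 0.182/(0.158 + 0.182) = 2.68 nmol·min⁻¹.

2.68 nmol·min⁻¹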